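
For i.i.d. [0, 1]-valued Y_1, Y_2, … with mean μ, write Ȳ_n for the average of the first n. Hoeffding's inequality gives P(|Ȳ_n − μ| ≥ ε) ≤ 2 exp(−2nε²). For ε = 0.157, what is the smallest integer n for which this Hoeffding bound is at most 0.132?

Require 2·exp(−2nε²) ≤ 0.132, i.e. 2nε² ≥ ln(2/0.132) = 2.718101.
So n ≥ 2.718101 / (2·0.157²) = 55.136.
The smallest integer n is 56.

56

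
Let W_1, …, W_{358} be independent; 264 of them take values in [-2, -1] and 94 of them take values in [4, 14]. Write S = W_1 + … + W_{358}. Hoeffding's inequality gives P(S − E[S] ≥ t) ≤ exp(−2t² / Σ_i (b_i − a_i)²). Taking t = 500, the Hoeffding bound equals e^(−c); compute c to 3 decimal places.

Σ(b_i − a_i)² = 264·1² + 94·10² = 9664.
c = 2t² / 9664 = 2·500² / 9664 = 51.7384.

51.738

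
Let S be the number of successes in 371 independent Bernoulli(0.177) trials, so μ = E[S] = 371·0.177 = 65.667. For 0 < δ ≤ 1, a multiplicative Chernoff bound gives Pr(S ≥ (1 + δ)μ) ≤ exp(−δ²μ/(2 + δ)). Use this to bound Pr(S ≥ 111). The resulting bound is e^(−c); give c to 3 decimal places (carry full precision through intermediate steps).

11.633

Write 111 = (1 + δ)μ, so δ = 111/65.667 − 1 = 0.6903467…
Then the exponent is δ²μ/(2 + δ) = (111 − μ)² / (μ·(2 + δ)) = 11.632511.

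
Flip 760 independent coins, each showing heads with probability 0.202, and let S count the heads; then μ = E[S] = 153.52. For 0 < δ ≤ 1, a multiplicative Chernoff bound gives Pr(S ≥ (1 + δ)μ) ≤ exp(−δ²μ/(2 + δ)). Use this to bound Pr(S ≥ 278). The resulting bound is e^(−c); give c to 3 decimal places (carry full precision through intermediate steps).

35.909

Write 278 = (1 + δ)μ, so δ = 278/153.52 − 1 = 0.810839…
Then the exponent is δ²μ/(2 + δ) = (278 − μ)² / (μ·(2 + δ)) = 35.908580.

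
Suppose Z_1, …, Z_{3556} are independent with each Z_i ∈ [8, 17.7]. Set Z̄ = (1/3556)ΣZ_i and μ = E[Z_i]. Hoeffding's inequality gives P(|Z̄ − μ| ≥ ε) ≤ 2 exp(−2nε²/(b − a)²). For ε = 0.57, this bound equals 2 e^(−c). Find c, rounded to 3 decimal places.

c = 2nε²/(b − a)² = 2·3556·0.57² / 9.7² = 24.5583.

24.558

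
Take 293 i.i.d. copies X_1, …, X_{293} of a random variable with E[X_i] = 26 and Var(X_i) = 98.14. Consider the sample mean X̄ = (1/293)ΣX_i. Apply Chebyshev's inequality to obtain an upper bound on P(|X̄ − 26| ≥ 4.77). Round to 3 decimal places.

0.015

Var(X̄) = Var(X_i)/n = 98.14/293 = 0.33495.
Chebyshev: P(|X̄ − 26| ≥ 4.77) ≤ Var(X̄)/(4.77)² = 98.14/(293·4.77²) = 0.0147.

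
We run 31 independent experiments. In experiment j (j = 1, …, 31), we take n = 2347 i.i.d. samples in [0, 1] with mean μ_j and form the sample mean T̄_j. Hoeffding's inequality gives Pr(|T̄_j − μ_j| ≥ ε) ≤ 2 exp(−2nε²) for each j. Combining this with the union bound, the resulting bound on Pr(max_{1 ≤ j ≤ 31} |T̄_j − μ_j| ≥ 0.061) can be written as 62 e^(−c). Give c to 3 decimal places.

Union bound over the 31 events: Pr(max_{1 ≤ j ≤ 31} |T̄_j − μ_j| ≥ 0.061) ≤ 31·2·exp(−2nε²) = 62 exp(−2·2347·0.061²).
So c = 2·2347·0.061² = 17.4664.

17.466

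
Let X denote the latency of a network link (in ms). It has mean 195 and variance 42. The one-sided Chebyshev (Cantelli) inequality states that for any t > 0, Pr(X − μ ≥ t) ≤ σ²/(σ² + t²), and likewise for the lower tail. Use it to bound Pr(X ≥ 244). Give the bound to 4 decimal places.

0.0172

Here σ² = 42 and t = 49, so σ² + t² = 2443.
Cantelli's bound: 42/2443 = 0.0172.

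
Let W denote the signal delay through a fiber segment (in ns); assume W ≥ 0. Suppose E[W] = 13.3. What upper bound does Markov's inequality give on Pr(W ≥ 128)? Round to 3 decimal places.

0.104

Markov's inequality: for a non-negative random variable, Pr(W ≥ a) ≤ E[W]/a.
Here E[W] = 13.3 and a = 128, so the bound is 13.3/128 = 0.1039.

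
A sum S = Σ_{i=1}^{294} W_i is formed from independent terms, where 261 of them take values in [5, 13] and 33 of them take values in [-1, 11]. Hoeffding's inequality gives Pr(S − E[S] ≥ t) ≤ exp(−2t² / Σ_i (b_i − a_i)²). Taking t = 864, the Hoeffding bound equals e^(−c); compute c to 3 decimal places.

Σ(b_i − a_i)² = 261·8² + 33·12² = 21456.
c = 2t² / 21456 = 2·864² / 21456 = 69.5839.

69.584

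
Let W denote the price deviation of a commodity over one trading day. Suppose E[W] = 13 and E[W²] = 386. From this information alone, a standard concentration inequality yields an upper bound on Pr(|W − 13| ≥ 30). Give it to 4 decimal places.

The first two moments determine the variance, so Chebyshev's inequality is the sharpest standard bound available.
Var(W) = E[W²] − (E[W])² = 386 − 169 = 217.
Chebyshev's inequality: Pr(|W − μ| ≥ t) ≤ Var(W)/t² = 217/900 = 0.2411.

0.2411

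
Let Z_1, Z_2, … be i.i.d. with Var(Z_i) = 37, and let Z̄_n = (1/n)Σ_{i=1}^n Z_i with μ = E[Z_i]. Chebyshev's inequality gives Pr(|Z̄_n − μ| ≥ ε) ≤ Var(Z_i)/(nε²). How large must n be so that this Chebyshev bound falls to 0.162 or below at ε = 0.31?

2377

Require 37/(n·0.31²) ≤ 0.162, i.e. n ≥ 37/(0.162·0.31²) = 2376.640.
The smallest integer n is 2377.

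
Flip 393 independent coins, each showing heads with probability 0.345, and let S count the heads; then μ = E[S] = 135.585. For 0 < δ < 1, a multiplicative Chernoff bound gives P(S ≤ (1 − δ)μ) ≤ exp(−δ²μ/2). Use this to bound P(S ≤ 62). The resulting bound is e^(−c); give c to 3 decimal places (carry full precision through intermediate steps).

19.968

Write 62 = (1 − δ)μ, so δ = 1 − 62/135.585 = 0.5427223…
Then the exponent is δ²μ/2 = (μ − 62)²/(2μ) = 19.968109.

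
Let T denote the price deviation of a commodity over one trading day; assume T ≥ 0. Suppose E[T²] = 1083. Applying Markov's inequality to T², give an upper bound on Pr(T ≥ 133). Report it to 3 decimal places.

Since T ≥ 0, the event {T ≥ 133} is the same as {T² ≥ 17689}.
Markov's inequality applied to T² gives Pr(T² ≥ 17689) ≤ E[T²]/17689 = 1083/17689 = 0.0612.

0.061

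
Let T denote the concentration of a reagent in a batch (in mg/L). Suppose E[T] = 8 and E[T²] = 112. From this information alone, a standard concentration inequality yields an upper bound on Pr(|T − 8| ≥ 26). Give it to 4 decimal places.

0.0710

The first two moments determine the variance, so Chebyshev's inequality is the sharpest standard bound available.
Var(T) = E[T²] − (E[T])² = 112 − 64 = 48.
Chebyshev's inequality: Pr(|T − μ| ≥ t) ≤ Var(T)/t² = 48/676 = 0.0710.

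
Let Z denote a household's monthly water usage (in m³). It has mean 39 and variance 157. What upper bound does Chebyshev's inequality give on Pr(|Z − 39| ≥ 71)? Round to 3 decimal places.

Chebyshev: Pr(|Z − μ| ≥ t) ≤ Var(Z)/t².
Bound = 157 / 5041 = 0.0311.

0.031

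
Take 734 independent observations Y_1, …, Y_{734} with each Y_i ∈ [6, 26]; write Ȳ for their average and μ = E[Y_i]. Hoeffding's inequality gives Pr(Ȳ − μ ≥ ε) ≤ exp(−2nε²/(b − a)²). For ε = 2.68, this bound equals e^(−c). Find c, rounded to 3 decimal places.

c = 2nε²/(b − a)² = 2·734·2.68² / 20² = 26.3594.

26.359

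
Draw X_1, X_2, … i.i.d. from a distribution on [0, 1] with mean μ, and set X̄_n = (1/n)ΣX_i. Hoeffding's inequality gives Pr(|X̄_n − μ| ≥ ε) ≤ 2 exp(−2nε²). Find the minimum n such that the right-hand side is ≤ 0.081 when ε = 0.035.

Require 2·exp(−2nε²) ≤ 0.081, i.e. 2nε² ≥ ln(2/0.081) = 3.206453.
So n ≥ 3.206453 / (2·0.035²) = 1308.756.
The smallest integer n is 1309.

1309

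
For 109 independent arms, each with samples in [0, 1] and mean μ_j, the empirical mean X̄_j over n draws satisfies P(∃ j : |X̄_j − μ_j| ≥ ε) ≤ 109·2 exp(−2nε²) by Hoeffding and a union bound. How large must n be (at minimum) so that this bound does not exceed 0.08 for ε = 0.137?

211

Need 2·109·exp(−2nε²) ≤ 0.08, i.e. exp(−2nε²) ≤ 0.08/218.
So 2nε² ≥ ln(218/0.08) = 7.910224.
Hence n ≥ 7.910224/(2·0.137²) = 210.726.
The smallest integer n is 211.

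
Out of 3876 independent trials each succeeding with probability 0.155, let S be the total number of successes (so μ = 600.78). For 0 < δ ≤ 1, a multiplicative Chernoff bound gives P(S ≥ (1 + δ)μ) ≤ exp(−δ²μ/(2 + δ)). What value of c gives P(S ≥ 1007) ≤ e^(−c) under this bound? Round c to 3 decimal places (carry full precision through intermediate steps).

Write 1007 = (1 + δ)μ, so δ = 1007/600.78 − 1 = 0.6761543…
Then the exponent is δ²μ/(2 + δ) = (1007 − μ)² / (μ·(2 + δ)) = 102.635117.

102.635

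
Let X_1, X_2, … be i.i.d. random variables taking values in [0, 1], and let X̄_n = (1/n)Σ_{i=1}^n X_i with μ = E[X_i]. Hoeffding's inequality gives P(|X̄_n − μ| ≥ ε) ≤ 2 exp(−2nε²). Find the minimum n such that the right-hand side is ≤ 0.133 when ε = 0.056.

433

Require 2·exp(−2nε²) ≤ 0.133, i.e. 2nε² ≥ ln(2/0.133) = 2.710553.
So n ≥ 2.710553 / (2·0.056²) = 432.167.
The smallest integer n is 433.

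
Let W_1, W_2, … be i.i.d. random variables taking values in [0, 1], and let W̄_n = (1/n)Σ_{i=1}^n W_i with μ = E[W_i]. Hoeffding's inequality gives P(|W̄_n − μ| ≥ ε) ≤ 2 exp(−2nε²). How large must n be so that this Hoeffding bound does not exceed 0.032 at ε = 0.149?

94

Require 2·exp(−2nε²) ≤ 0.032, i.e. 2nε² ≥ ln(2/0.032) = 4.135167.
So n ≥ 4.135167 / (2·0.149²) = 93.130.
The smallest integer n is 94.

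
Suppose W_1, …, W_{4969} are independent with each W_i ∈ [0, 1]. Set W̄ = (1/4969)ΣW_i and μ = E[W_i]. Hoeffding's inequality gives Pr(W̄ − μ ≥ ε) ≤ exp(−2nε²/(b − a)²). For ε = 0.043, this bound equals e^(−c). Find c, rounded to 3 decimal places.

c = 2nε²/(b − a)² = 2·4969·0.043² / 1² = 18.3754.

18.375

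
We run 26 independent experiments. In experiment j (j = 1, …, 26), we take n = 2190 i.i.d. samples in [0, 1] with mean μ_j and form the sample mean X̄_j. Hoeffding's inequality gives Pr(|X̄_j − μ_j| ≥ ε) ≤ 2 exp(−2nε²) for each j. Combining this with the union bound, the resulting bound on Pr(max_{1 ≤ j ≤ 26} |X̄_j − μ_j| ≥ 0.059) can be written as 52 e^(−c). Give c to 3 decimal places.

Union bound over the 26 events: Pr(max_{1 ≤ j ≤ 26} |X̄_j − μ_j| ≥ 0.059) ≤ 26·2·exp(−2nε²) = 52 exp(−2·2190·0.059²).
So c = 2·2190·0.059² = 15.2468.

15.247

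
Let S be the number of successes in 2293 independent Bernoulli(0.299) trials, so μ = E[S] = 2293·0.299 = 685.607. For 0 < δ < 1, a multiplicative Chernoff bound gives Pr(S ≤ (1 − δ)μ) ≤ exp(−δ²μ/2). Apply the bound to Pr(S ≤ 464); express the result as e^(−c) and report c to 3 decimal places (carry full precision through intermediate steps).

Write 464 = (1 − δ)μ, so δ = 1 − 464/685.607 = 0.3232274…
Then the exponent is δ²μ/2 = (μ − 464)²/(2μ) = 35.814732.

35.815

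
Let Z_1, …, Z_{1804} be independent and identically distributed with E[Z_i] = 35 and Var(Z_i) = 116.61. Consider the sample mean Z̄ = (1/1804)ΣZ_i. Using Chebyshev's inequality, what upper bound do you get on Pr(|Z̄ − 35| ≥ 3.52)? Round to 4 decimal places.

Var(Z̄) = Var(Z_i)/n = 116.61/1804 = 0.06464.
Chebyshev: Pr(|Z̄ − 35| ≥ 3.52) ≤ Var(Z̄)/(3.52)² = 116.61/(1804·3.52²) = 0.0052.

0.0052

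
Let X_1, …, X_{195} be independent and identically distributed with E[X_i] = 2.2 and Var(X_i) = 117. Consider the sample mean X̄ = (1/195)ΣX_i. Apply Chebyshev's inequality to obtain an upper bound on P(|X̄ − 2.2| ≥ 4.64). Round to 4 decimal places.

0.0279

Var(X̄) = Var(X_i)/n = 117/195 = 0.6.
Chebyshev: P(|X̄ − 2.2| ≥ 4.64) ≤ Var(X̄)/(4.64)² = 117/(195·4.64²) = 0.0279.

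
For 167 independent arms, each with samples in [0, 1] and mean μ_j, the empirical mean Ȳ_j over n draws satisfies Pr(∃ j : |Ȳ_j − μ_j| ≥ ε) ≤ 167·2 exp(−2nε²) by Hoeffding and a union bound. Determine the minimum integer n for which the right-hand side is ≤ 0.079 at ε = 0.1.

Need 2·167·exp(−2nε²) ≤ 0.079, i.e. exp(−2nε²) ≤ 0.079/334.
So 2nε² ≥ ln(334/0.079) = 8.349448.
Hence n ≥ 8.349448/(2·0.1²) = 417.472.
The smallest integer n is 418.

418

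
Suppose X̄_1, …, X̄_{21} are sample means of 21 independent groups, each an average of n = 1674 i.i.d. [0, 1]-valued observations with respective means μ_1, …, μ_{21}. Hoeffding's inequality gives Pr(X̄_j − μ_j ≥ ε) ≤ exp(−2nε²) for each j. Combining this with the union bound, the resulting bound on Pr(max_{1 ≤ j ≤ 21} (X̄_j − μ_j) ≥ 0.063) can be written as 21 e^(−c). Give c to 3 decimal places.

13.288

Union bound over the 21 events: Pr(max_{1 ≤ j ≤ 21} (X̄_j − μ_j) ≥ 0.063) ≤ 21·exp(−2nε²) = 21 exp(−2·1674·0.063²).
So c = 2·1674·0.063² = 13.2882.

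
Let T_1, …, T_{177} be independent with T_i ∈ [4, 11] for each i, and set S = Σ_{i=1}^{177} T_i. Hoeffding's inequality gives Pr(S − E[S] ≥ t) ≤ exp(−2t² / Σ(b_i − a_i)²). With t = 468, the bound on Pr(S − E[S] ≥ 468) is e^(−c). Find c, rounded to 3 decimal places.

50.507

Σ(b_i − a_i)² = 177·(7)² = 8673.
c = 2t²/8673 = 2·468²/8673 = 50.5071.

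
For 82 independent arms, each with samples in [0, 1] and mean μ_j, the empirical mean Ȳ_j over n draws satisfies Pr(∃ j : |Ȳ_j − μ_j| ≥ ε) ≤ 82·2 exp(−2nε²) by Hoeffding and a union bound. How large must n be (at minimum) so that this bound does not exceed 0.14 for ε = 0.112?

Need 2·82·exp(−2nε²) ≤ 0.14, i.e. exp(−2nε²) ≤ 0.14/164.
So 2nε² ≥ ln(164/0.14) = 7.065979.
Hence n ≥ 7.065979/(2·0.112²) = 281.648.
The smallest integer n is 282.

282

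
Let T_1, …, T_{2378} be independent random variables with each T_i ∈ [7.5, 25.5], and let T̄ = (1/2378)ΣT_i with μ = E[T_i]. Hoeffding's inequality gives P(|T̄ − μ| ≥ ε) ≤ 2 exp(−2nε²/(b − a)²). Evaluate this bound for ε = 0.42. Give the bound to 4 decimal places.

Exponent: 2nε²/(b − a)² = 2·2378·0.42² / 18² = 2.58938.
Bound = 2·exp(−2.58938) = 0.15013.

0.1501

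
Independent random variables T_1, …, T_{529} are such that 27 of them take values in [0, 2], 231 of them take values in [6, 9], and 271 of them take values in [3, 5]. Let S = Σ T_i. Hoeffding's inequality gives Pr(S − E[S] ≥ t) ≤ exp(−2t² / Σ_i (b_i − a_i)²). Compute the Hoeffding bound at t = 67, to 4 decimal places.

Σ(b_i − a_i)² = 27·2² + 231·3² + 271·2² = 3271.
Exponent = 2·67² / 3271 = 2.74473.
Bound = exp(−2.74473) = 0.06427.

0.0643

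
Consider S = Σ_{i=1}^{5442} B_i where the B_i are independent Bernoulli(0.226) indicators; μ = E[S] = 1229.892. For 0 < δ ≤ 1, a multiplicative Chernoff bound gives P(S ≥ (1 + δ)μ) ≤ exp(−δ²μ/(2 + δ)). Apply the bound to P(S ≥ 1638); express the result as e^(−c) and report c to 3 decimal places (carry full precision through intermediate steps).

58.075

Write 1638 = (1 + δ)μ, so δ = 1638/1229.892 − 1 = 0.3318243…
Then the exponent is δ²μ/(2 + δ) = (1638 − μ)² / (μ·(2 + δ)) = 58.074760.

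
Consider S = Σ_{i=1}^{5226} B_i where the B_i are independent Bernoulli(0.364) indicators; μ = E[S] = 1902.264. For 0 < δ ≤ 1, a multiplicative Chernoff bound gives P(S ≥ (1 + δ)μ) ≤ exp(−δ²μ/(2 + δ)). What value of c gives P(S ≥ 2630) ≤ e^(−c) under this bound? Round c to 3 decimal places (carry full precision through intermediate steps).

116.851

Write 2630 = (1 + δ)μ, so δ = 2630/1902.264 − 1 = 0.3825631…
Then the exponent is δ²μ/(2 + δ) = (2630 − μ)² / (μ·(2 + δ)) = 116.851023.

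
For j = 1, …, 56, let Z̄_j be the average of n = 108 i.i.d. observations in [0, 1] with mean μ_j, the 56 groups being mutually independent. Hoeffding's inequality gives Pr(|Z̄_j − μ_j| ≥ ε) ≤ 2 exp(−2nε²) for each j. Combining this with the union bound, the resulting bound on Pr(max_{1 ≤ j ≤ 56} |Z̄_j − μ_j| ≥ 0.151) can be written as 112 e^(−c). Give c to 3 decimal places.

4.925

Union bound over the 56 events: Pr(max_{1 ≤ j ≤ 56} |Z̄_j − μ_j| ≥ 0.151) ≤ 56·2·exp(−2nε²) = 112 exp(−2·108·0.151²).
So c = 2·108·0.151² = 4.9250.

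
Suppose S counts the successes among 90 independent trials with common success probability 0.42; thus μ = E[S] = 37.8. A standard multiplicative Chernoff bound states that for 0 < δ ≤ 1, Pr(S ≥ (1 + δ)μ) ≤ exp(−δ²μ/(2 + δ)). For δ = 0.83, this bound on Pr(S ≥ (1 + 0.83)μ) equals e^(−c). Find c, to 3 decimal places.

c = δ²μ/(2 + δ) = 0.83²·37.8/(2 + 0.83) = 9.2016.

9.202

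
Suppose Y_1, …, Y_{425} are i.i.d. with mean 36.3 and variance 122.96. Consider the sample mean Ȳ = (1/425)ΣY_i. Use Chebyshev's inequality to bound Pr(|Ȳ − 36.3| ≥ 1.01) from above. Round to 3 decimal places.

0.284

Var(Ȳ) = Var(Y_i)/n = 122.96/425 = 0.28932.
Chebyshev: Pr(|Ȳ − 36.3| ≥ 1.01) ≤ Var(Ȳ)/(1.01)² = 122.96/(425·1.01²) = 0.2836.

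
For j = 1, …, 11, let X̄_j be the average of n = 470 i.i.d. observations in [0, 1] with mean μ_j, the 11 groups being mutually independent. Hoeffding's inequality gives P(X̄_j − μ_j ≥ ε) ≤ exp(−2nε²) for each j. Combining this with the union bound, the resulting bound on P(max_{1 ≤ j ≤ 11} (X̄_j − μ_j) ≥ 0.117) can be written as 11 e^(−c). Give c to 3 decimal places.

Union bound over the 11 events: P(max_{1 ≤ j ≤ 11} (X̄_j − μ_j) ≥ 0.117) ≤ 11·exp(−2nε²) = 11 exp(−2·470·0.117²).
So c = 2·470·0.117² = 12.8677.

12.868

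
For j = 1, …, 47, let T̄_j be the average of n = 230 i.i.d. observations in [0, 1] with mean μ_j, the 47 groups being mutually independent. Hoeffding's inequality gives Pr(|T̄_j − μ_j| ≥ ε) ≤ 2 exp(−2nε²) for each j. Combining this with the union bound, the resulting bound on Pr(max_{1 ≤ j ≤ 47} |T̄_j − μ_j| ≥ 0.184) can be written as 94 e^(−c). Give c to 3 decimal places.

15.574

Union bound over the 47 events: Pr(max_{1 ≤ j ≤ 47} |T̄_j − μ_j| ≥ 0.184) ≤ 47·2·exp(−2nε²) = 94 exp(−2·230·0.184²).
So c = 2·230·0.184² = 15.5738.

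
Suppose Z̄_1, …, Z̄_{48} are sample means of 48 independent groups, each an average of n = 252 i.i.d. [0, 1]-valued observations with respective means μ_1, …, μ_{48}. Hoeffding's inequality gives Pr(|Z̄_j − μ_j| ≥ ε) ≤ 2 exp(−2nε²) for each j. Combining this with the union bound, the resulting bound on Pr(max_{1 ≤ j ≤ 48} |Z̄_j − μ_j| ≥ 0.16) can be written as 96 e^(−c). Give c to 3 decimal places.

12.902

Union bound over the 48 events: Pr(max_{1 ≤ j ≤ 48} |Z̄_j − μ_j| ≥ 0.16) ≤ 48·2·exp(−2nε²) = 96 exp(−2·252·0.16²).
So c = 2·252·0.16² = 12.9024.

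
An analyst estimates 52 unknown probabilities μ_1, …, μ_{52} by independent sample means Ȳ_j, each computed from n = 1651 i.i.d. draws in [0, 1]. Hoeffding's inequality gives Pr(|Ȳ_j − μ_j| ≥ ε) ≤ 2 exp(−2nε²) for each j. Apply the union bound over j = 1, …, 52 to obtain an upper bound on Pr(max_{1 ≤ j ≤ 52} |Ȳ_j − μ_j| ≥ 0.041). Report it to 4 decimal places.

0.4040

Per-experiment Hoeffding bound: 2·exp(−2·1651·0.041²) = 2·exp(−5.55066) = 0.0077698.
Union bound over 52 events: 52·0.0077698 = 0.40403.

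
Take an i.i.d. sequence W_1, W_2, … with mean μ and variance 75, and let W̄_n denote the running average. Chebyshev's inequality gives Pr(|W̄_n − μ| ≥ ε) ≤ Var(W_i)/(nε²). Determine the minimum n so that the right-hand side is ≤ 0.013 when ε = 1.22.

3877

Require 75/(n·1.22²) ≤ 0.013, i.e. n ≥ 75/(0.013·1.22²) = 3876.129.
The smallest integer n is 3877.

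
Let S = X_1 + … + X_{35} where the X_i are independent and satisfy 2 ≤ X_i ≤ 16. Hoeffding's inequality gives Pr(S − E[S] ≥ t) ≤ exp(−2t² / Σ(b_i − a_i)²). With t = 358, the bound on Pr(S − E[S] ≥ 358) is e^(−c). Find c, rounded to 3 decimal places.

Σ(b_i − a_i)² = 35·(14)² = 6860.
c = 2t²/6860 = 2·358²/6860 = 37.3656.

37.366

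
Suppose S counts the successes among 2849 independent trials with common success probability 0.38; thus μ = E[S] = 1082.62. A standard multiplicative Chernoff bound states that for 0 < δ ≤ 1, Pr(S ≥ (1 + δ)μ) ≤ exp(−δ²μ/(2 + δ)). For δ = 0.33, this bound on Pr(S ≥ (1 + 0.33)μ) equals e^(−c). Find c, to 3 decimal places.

50.600

c = δ²μ/(2 + δ) = 0.33²·1082.62/(2 + 0.33) = 50.5997.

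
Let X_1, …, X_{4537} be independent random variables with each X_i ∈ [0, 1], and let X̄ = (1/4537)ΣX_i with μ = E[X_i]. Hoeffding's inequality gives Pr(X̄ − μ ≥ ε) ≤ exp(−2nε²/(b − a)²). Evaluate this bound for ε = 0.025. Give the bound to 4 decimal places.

Exponent: 2nε²/(b − a)² = 2·4537·0.025² / 1² = 5.67125.
Bound = exp(−5.67125) = 0.00344.

0.0034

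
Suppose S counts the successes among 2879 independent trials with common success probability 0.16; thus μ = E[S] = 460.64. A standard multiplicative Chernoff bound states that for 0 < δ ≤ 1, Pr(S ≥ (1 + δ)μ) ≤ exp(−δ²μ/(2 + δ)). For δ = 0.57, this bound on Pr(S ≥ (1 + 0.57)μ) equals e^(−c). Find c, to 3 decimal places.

58.234

c = δ²μ/(2 + δ) = 0.57²·460.64/(2 + 0.57) = 58.2342.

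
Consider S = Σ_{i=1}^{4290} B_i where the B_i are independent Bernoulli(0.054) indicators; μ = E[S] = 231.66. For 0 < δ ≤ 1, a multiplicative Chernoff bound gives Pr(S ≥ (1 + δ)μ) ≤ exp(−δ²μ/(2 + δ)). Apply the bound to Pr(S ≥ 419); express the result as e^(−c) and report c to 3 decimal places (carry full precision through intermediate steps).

53.940

Write 419 = (1 + δ)μ, so δ = 419/231.66 − 1 = 0.8086851…
Then the exponent is δ²μ/(2 + δ) = (419 − μ)² / (μ·(2 + δ)) = 53.939501.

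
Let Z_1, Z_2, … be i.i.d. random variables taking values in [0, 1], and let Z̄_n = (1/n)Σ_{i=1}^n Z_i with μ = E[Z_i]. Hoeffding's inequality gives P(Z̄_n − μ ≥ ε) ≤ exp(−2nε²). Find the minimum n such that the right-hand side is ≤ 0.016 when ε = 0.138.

109

Require exp(−2nε²) ≤ 0.016, i.e. 2nε² ≥ ln(1/0.016) = 4.135167.
So n ≥ 4.135167 / (2·0.138²) = 108.569.
The smallest integer n is 109.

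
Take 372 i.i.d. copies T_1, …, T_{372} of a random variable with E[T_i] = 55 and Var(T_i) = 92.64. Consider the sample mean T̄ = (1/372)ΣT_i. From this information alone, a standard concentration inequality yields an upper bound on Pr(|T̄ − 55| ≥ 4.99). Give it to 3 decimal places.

With mean and variance of each term known, Chebyshev's inequality bounds the deviation of the sum (or sample mean).
Var(T̄) = Var(T_i)/n = 92.64/372 = 0.24903.
Chebyshev: Pr(|T̄ − 55| ≥ 4.99) ≤ Var(T̄)/(4.99)² = 92.64/(372·4.99²) = 0.0100.

0.010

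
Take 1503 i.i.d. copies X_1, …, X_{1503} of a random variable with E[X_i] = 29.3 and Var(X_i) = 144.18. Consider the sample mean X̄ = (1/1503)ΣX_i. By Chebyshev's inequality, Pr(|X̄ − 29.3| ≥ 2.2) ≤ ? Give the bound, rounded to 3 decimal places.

0.020

Var(X̄) = Var(X_i)/n = 144.18/1503 = 0.095928.
Chebyshev: Pr(|X̄ − 29.3| ≥ 2.2) ≤ Var(X̄)/(2.2)² = 144.18/(1503·2.2²) = 0.0198.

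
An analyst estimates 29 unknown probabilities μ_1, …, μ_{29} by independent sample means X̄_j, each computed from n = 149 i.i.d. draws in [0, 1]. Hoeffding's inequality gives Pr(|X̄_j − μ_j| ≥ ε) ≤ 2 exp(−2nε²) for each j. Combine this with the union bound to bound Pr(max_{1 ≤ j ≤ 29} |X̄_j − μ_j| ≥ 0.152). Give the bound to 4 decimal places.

0.0593

Per-experiment Hoeffding bound: 2·exp(−2·149·0.152²) = 2·exp(−6.88499) = 0.002046.
Union bound over 29 events: 29·0.002046 = 0.05934.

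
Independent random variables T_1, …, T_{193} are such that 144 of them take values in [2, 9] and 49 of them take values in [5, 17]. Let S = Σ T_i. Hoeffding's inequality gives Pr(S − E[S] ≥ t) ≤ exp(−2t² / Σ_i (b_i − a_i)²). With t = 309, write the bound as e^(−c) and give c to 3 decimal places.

Σ(b_i − a_i)² = 144·7² + 49·12² = 14112.
c = 2t² / 14112 = 2·309² / 14112 = 13.5319.

13.532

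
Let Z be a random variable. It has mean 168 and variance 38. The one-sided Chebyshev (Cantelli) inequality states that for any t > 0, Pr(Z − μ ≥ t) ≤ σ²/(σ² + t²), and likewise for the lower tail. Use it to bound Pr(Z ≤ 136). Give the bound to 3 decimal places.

0.036

Here σ² = 38 and t = 32, so σ² + t² = 1062.
Cantelli's bound: 38/1062 = 0.0358.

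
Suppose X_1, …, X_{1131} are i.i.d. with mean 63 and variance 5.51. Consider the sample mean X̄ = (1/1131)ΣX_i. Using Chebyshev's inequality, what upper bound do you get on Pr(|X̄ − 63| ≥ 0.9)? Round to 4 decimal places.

0.0060

Var(X̄) = Var(X_i)/n = 5.51/1131 = 0.0048718.
Chebyshev: Pr(|X̄ − 63| ≥ 0.9) ≤ Var(X̄)/(0.9)² = 5.51/(1131·0.9²) = 0.0060.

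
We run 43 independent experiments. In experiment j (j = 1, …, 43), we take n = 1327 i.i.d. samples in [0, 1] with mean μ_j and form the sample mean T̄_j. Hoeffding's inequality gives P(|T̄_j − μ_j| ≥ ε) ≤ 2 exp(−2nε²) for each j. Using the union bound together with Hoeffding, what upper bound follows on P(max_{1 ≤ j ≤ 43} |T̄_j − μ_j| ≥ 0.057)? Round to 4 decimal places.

0.0155

Per-experiment Hoeffding bound: 2·exp(−2·1327·0.057²) = 2·exp(−8.62285) = 0.00035989.
Union bound over 43 events: 43·0.00035989 = 0.01548.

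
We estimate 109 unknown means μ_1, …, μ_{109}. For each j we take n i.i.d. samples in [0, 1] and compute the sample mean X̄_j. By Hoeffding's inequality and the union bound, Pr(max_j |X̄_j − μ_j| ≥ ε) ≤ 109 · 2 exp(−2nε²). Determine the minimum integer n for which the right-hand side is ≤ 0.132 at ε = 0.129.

223

Need 2·109·exp(−2nε²) ≤ 0.132, i.e. exp(−2nε²) ≤ 0.132/218.
So 2nε² ≥ ln(218/0.132) = 7.409448.
Hence n ≥ 7.409448/(2·0.129²) = 222.626.
The smallest integer n is 223.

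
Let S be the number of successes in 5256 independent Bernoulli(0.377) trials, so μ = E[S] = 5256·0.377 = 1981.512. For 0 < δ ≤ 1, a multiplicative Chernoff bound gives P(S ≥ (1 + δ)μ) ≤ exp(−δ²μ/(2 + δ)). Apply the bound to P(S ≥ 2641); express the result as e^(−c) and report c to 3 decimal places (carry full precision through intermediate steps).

94.088

Write 2641 = (1 + δ)μ, so δ = 2641/1981.512 − 1 = 0.3328206…
Then the exponent is δ²μ/(2 + δ) = (2641 − μ)² / (μ·(2 + δ)) = 94.088327.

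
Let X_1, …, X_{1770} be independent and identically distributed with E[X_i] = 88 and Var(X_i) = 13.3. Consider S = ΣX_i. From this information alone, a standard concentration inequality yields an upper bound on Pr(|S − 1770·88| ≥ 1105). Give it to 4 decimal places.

With mean and variance of each term known, Chebyshev's inequality bounds the deviation of the sum (or sample mean).
Var(S) = n·Var(X_i) = 1770·13.3 = 23541.
Chebyshev: Pr(|S − 1770·88| ≥ 1105) ≤ Var(S)/1105² = 23541/1221025 = 0.0193.

0.0193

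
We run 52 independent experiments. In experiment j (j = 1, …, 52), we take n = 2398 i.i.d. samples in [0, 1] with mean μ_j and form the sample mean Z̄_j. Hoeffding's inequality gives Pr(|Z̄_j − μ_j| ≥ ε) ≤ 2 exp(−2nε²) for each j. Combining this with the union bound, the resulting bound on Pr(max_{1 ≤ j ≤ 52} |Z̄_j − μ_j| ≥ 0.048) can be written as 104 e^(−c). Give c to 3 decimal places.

11.050

Union bound over the 52 events: Pr(max_{1 ≤ j ≤ 52} |Z̄_j − μ_j| ≥ 0.048) ≤ 52·2·exp(−2nε²) = 104 exp(−2·2398·0.048²).
So c = 2·2398·0.048² = 11.0500.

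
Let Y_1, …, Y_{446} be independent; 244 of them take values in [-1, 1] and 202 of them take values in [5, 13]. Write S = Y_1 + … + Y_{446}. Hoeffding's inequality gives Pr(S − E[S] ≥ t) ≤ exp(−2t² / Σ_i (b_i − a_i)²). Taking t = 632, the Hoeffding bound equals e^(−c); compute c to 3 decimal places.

Σ(b_i − a_i)² = 244·2² + 202·8² = 13904.
c = 2t² / 13904 = 2·632² / 13904 = 57.4545.

57.455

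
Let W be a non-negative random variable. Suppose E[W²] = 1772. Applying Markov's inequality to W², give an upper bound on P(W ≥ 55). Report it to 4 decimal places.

Since W ≥ 0, the event {W ≥ 55} is the same as {W² ≥ 3025}.
Markov's inequality applied to W² gives P(W² ≥ 3025) ≤ E[W²]/3025 = 1772/3025 = 0.5858.

0.5858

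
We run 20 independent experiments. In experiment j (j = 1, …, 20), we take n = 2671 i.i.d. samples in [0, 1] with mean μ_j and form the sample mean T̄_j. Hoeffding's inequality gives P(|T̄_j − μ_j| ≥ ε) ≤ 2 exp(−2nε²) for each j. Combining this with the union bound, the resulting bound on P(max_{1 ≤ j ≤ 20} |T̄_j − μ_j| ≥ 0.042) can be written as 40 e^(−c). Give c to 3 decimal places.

9.423

Union bound over the 20 events: P(max_{1 ≤ j ≤ 20} |T̄_j − μ_j| ≥ 0.042) ≤ 20·2·exp(−2nε²) = 40 exp(−2·2671·0.042²).
So c = 2·2671·0.042² = 9.4233.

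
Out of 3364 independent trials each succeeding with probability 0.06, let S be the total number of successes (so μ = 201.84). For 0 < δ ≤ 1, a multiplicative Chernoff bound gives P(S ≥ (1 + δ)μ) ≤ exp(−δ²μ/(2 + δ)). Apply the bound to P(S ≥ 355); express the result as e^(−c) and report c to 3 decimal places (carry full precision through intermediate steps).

Write 355 = (1 + δ)μ, so δ = 355/201.84 − 1 = 0.7588189…
Then the exponent is δ²μ/(2 + δ) = (355 − μ)² / (μ·(2 + δ)) = 42.126977.

42.127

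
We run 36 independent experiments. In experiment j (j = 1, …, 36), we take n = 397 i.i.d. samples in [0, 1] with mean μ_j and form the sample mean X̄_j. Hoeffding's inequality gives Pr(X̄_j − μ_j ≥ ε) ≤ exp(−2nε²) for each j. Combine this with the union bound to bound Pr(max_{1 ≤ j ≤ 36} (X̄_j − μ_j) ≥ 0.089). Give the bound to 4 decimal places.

0.0668

Per-experiment Hoeffding bound: exp(−2·397·0.089²) = exp(−6.28927) = 0.0018561.
Union bound over 36 events: 36·0.0018561 = 0.06682.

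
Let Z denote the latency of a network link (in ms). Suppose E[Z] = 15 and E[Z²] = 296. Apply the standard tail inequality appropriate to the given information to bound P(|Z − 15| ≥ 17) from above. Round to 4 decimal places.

0.2457

The first two moments determine the variance, so Chebyshev's inequality is the sharpest standard bound available.
Var(Z) = E[Z²] − (E[Z])² = 296 − 225 = 71.
Chebyshev's inequality: P(|Z − μ| ≥ t) ≤ Var(Z)/t² = 71/289 = 0.2457.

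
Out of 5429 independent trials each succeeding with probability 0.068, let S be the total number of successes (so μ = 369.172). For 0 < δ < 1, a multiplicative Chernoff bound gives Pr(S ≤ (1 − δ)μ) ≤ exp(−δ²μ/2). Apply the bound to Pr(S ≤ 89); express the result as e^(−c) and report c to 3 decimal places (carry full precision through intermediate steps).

Write 89 = (1 − δ)μ, so δ = 1 − 89/369.172 = 0.75892…
Then the exponent is δ²μ/2 = (μ − 89)²/(2μ) = 106.314062.

106.314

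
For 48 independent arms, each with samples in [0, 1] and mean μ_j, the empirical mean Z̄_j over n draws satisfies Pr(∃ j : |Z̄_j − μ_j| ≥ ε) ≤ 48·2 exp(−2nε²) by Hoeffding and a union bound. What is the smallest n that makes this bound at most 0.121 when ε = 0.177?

107

Need 2·48·exp(−2nε²) ≤ 0.121, i.e. exp(−2nε²) ≤ 0.121/96.
So 2nε² ≥ ln(96/0.121) = 6.676313.
Hence n ≥ 6.676313/(2·0.177²) = 106.552.
The smallest integer n is 107.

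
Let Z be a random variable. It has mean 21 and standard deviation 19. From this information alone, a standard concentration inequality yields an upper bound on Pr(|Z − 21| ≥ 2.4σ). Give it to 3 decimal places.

0.174

Mean and variance are known, so Chebyshev's inequality applies.
Chebyshev: Pr(|Z − μ| ≥ t) ≤ Var(Z)/t².
Var(Z) = σ² = 19² = 361.
t = 2.4·19 = 45.6.
Bound = 361 / 2079.36 = 0.1736.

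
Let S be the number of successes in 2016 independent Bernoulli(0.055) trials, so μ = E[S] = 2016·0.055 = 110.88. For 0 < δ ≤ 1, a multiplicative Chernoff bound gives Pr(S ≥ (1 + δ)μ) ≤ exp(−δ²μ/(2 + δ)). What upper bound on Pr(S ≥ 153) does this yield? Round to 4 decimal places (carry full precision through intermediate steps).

Write 153 = (1 + δ)μ, so δ = 153/110.88 − 1 = 0.3798701…
Then the exponent is δ²μ/(2 + δ) = (153 − μ)² / (μ·(2 + δ)) = 6.723111.
Bound = exp(−6.723111) = 0.00120.

0.0012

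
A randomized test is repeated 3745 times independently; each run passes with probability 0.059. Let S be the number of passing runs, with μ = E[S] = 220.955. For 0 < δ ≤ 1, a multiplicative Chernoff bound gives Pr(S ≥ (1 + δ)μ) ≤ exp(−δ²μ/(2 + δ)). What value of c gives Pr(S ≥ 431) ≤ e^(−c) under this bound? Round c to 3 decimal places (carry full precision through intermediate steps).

67.672

Write 431 = (1 + δ)μ, so δ = 431/220.955 − 1 = 0.9506234…
Then the exponent is δ²μ/(2 + δ) = (431 − μ)² / (μ·(2 + δ)) = 67.671698.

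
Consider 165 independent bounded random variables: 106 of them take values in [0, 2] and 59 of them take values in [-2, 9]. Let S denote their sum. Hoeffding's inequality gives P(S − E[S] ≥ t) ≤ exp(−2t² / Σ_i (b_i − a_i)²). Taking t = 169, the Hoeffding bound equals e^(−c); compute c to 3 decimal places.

7.553

Σ(b_i − a_i)² = 106·2² + 59·11² = 7563.
c = 2t² / 7563 = 2·169² / 7563 = 7.5528.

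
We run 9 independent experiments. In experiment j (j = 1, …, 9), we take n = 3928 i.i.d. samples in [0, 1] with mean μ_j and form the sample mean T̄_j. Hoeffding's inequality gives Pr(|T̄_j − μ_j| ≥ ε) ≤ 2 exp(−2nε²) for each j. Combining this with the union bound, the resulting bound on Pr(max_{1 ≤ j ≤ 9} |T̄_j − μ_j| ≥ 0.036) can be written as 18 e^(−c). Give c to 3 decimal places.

Union bound over the 9 events: Pr(max_{1 ≤ j ≤ 9} |T̄_j − μ_j| ≥ 0.036) ≤ 9·2·exp(−2nε²) = 18 exp(−2·3928·0.036²).
So c = 2·3928·0.036² = 10.1814.

10.181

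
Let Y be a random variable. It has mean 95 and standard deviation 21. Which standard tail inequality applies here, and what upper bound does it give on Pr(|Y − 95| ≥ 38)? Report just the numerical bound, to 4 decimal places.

Mean and variance are known, so Chebyshev's inequality applies.
Chebyshev: Pr(|Y − μ| ≥ t) ≤ Var(Y)/t².
Var(Y) = σ² = 21² = 441.
Bound = 441 / 1444 = 0.3054.

0.3054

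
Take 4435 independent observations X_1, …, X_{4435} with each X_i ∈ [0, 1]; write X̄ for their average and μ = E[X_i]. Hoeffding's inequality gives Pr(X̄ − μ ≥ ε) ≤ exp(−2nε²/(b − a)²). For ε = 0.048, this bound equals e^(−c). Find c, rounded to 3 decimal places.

c = 2nε²/(b − a)² = 2·4435·0.048² / 1² = 20.4365.

20.436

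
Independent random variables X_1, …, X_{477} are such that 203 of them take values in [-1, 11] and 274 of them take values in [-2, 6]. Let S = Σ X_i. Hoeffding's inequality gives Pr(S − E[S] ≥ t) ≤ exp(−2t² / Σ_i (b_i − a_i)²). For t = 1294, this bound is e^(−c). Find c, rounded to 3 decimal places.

71.606

Σ(b_i − a_i)² = 203·12² + 274·8² = 46768.
c = 2t² / 46768 = 2·1294² / 46768 = 71.6061.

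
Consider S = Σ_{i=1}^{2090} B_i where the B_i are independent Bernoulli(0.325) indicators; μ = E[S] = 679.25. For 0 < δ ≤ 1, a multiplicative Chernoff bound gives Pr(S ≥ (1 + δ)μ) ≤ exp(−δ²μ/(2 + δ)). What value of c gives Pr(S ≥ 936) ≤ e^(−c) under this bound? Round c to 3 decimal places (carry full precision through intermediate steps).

Write 936 = (1 + δ)μ, so δ = 936/679.25 − 1 = 0.3779904…
Then the exponent is δ²μ/(2 + δ) = (936 − μ)² / (μ·(2 + δ)) = 40.811368.

40.811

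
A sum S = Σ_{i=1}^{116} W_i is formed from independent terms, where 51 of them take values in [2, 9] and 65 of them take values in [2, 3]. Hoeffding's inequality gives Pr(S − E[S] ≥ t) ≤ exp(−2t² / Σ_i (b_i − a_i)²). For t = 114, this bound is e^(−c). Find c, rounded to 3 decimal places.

Σ(b_i − a_i)² = 51·7² + 65·1² = 2564.
c = 2t² / 2564 = 2·114² / 2564 = 10.1373.

10.137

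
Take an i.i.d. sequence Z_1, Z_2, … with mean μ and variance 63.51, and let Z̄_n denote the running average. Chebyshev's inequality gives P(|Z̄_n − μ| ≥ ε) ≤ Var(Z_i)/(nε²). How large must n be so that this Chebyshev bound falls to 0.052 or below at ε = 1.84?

361

Require 63.51/(n·1.84²) ≤ 0.052, i.e. n ≥ 63.51/(0.052·1.84²) = 360.747.
The smallest integer n is 361.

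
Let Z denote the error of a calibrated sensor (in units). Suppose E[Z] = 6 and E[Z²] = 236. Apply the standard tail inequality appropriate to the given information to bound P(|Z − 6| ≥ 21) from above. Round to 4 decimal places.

The first two moments determine the variance, so Chebyshev's inequality is the sharpest standard bound available.
Var(Z) = E[Z²] − (E[Z])² = 236 − 36 = 200.
Chebyshev's inequality: P(|Z − μ| ≥ t) ≤ Var(Z)/t² = 200/441 = 0.4535.

0.4535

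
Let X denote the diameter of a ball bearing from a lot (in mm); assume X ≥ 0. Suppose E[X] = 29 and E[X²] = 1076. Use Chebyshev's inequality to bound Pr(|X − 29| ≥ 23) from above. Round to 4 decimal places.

0.4442

Var(X) = E[X²] − (E[X])² = 1076 − 841 = 235.
Chebyshev's inequality: Pr(|X − μ| ≥ t) ≤ Var(X)/t² = 235/529 = 0.4442.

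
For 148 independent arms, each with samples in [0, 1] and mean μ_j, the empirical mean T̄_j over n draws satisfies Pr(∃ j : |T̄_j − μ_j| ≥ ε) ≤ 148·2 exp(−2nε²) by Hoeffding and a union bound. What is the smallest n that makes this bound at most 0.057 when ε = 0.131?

250

Need 2·148·exp(−2nε²) ≤ 0.057, i.e. exp(−2nε²) ≤ 0.057/296.
So 2nε² ≥ ln(296/0.057) = 8.555063.
Hence n ≥ 8.555063/(2·0.131²) = 249.259.
The smallest integer n is 250.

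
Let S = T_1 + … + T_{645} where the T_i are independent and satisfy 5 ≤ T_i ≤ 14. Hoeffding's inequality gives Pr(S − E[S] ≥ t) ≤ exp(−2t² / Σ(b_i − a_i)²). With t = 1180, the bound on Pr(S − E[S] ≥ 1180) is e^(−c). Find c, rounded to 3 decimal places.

53.303

Σ(b_i − a_i)² = 645·(9)² = 52245.
c = 2t²/52245 = 2·1180²/52245 = 53.3027.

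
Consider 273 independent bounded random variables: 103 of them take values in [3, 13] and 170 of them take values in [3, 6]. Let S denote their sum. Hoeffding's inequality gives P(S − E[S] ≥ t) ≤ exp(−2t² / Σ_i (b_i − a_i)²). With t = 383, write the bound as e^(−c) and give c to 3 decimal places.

Σ(b_i − a_i)² = 103·10² + 170·3² = 11830.
c = 2t² / 11830 = 2·383² / 11830 = 24.7995.

24.799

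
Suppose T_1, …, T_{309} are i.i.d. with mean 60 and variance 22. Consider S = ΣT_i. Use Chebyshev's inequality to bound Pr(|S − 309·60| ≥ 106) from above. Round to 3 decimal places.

Var(S) = n·Var(T_i) = 309·22 = 6798.
Chebyshev: Pr(|S − 309·60| ≥ 106) ≤ Var(S)/106² = 6798/11236 = 0.6050.

0.605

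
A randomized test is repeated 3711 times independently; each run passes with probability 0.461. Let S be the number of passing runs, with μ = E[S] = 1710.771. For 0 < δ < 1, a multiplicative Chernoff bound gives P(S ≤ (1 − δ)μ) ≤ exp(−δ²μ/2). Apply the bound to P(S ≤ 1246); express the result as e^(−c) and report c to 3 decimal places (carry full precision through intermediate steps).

Write 1246 = (1 − δ)μ, so δ = 1 − 1246/1710.771 = 0.2716734…
Then the exponent is δ²μ/2 = (μ − 1246)²/(2μ) = 63.132962.

63.133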